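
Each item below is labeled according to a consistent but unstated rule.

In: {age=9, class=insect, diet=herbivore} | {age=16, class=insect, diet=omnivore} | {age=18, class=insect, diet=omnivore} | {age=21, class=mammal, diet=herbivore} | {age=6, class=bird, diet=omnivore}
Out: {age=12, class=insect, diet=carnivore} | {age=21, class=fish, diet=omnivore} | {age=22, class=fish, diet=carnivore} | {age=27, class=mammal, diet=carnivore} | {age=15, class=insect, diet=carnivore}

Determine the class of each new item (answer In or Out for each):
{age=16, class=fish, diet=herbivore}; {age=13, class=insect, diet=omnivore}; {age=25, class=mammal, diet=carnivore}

One predicate separates the groups cleanly: class is not fish AND diet is not carnivore.
{age=16, class=fish, diet=herbivore} — class is fish, diet is herbivore, hence Out.
{age=13, class=insect, diet=omnivore} — class is insect, diet is omnivore, hence In.
{age=25, class=mammal, diet=carnivore} — class is mammal, diet is carnivore, hence Out.

Out, In, Out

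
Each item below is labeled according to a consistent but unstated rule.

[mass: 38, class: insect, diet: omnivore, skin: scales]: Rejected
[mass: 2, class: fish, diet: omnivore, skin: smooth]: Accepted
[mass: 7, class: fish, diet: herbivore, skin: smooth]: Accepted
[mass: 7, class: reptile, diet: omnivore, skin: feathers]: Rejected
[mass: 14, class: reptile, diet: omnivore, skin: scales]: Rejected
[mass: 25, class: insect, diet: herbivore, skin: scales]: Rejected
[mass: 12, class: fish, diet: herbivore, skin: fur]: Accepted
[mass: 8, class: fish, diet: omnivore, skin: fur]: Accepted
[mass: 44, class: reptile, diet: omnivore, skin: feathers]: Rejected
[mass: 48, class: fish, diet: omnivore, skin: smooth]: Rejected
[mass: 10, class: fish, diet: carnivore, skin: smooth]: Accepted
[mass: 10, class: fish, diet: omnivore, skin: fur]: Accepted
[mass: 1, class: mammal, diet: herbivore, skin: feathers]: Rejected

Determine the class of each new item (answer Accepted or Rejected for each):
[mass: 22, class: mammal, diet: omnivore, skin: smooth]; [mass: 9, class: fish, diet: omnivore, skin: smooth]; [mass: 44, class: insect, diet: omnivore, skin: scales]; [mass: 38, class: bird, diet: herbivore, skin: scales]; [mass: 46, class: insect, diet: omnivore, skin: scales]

Rejected, Accepted, Rejected, Rejected, Rejected

The simplest hypothesis consistent with all the labels is: class is fish AND mass ≤ 12.
[mass: 22, class: mammal, diet: omnivore, skin: smooth]: Rejected (class is mammal, mass = 22).
[mass: 9, class: fish, diet: omnivore, skin: smooth]: Accepted (class is fish, mass = 9).
[mass: 44, class: insect, diet: omnivore, skin: scales]: Rejected (class is insect, mass = 44).
[mass: 38, class: bird, diet: herbivore, skin: scales]: Rejected (class is bird, mass = 38).
[mass: 46, class: insect, diet: omnivore, skin: scales]: Rejected (class is insect, mass = 46).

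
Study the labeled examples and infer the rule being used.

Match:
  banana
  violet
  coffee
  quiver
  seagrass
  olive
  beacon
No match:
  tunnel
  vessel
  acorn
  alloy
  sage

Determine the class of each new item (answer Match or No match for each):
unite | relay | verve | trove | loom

Match, No match, No match, No match, No match

The rule appears to be: has ≥ 3 vowels.
unite: Match (3 vowels).
relay: No match (2 vowels).
verve: No match (2 vowels).
trove: No match (2 vowels).
loom: No match (2 vowels).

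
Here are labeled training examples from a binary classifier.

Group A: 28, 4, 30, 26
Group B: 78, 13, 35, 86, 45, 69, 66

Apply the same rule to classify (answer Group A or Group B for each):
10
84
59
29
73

Every 'Group A' example satisfies: even AND at most 30. None of the 'Group B' examples do.
10: 10 is even, 10 ≤ 30 — qualifies, so Group A.
84: 84 is even, 84 > 30 — fails this test, so Group B.
59: 59 is odd, 59 > 30 — fails this test, so Group B.
29: 29 is odd, 29 ≤ 30 — fails this test, so Group B.
73: 73 is odd, 73 > 30 — fails this test, so Group B.

Group A, Group B, Group B, Group B, Group B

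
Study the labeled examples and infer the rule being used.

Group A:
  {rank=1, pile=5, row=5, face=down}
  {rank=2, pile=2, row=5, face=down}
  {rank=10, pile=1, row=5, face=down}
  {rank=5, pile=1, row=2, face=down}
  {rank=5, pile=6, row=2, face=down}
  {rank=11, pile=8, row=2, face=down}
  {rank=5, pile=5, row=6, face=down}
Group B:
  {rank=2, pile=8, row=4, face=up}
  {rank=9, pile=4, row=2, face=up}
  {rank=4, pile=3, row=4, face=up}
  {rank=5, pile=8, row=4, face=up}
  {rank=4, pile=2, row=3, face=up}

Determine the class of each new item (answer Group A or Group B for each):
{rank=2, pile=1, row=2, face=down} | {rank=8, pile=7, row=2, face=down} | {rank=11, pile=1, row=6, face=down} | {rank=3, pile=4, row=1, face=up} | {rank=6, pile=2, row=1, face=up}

'Group A' ⟺ face is down.
{rank=2, pile=1, row=2, face=down} → face is down → Group A. {rank=8, pile=7, row=2, face=down} → face is down → Group A. {rank=11, pile=1, row=6, face=down} → face is down → Group A. {rank=3, pile=4, row=1, face=up} → face is up → Group B. {rank=6, pile=2, row=1, face=up} → face is up → Group B.

Group A, Group A, Group A, Group B, Group B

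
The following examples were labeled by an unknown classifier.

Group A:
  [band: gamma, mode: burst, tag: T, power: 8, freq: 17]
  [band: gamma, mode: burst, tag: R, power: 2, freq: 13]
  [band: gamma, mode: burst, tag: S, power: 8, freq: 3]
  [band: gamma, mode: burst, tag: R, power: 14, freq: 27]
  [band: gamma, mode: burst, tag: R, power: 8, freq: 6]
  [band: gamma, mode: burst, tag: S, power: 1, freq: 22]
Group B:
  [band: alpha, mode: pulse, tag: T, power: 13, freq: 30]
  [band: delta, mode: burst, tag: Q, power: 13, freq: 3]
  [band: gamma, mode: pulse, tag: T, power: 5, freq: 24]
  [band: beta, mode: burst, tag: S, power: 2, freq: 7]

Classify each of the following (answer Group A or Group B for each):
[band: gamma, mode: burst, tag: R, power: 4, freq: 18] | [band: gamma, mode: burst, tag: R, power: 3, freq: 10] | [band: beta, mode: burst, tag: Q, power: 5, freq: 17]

Group A, Group A, Group B

Every 'Group A' example satisfies: band is gamma AND mode is burst. None of the 'Group B' examples do.
Group A: [band: gamma, mode: burst, tag: R, power: 4, freq: 18], since band is gamma, mode is burst. Group A: [band: gamma, mode: burst, tag: R, power: 3, freq: 10], since band is gamma, mode is burst. Group B: [band: beta, mode: burst, tag: Q, power: 5, freq: 17], since band is beta, mode is burst.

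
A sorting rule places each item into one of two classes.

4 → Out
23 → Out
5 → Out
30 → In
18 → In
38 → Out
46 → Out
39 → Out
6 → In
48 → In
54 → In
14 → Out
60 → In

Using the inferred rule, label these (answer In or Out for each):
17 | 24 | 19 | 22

Out, In, Out, Out

'In' ⟺ multiple of 6.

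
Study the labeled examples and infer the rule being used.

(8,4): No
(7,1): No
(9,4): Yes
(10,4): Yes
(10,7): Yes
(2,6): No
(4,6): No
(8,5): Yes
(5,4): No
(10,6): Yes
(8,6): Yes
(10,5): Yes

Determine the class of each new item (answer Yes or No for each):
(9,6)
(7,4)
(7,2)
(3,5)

A rule that fits every label: sum ≥ 13 — true of each 'Yes' example, false of each 'No' one.

Yes, No, No, No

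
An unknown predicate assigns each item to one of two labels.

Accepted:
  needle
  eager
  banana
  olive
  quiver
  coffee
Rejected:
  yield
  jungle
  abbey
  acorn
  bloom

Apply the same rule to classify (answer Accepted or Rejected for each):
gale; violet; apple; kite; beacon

Rejected, Accepted, Rejected, Rejected, Accepted

Every 'Accepted' example satisfies: has ≥ 3 vowels. None of the 'Rejected' examples do.
Rejected: gale, since 2 vowels.
Accepted: violet, since 3 vowels.
Rejected: apple, since 2 vowels.
Rejected: kite, since 2 vowels.
Accepted: beacon, since 3 vowels.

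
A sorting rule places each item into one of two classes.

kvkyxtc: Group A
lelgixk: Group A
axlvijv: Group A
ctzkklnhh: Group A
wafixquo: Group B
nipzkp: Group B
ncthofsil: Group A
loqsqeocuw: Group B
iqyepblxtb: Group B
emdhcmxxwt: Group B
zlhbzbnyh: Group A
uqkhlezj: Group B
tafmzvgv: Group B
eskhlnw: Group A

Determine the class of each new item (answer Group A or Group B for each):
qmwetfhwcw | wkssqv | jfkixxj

Group B, Group B, Group A

Checking candidate rules against both groups, what survives is: odd length.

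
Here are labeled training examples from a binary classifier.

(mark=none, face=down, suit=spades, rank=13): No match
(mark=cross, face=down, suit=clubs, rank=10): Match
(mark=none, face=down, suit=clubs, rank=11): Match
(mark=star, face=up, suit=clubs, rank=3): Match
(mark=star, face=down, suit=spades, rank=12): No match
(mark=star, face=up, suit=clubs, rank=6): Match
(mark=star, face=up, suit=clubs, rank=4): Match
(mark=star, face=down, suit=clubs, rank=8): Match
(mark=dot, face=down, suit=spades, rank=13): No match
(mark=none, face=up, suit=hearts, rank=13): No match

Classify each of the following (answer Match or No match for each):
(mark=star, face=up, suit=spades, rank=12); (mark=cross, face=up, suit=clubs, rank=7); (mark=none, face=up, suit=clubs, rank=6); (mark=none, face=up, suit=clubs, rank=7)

No match, Match, Match, Match

All 'Match' examples share one property — suit is clubs — and every 'No match' example lacks it.
(mark=star, face=up, suit=spades, rank=12): No match (suit is spades). (mark=cross, face=up, suit=clubs, rank=7): Match (suit is clubs). (mark=none, face=up, suit=clubs, rank=6): Match (suit is clubs). (mark=none, face=up, suit=clubs, rank=7): Match (suit is clubs).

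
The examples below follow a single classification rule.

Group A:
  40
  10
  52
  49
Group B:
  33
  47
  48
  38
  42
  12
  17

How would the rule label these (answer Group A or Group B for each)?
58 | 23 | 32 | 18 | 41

Comparing the two groups points to one rule — ≡ 1 (mod 3).

Group A, Group B, Group B, Group B, Group B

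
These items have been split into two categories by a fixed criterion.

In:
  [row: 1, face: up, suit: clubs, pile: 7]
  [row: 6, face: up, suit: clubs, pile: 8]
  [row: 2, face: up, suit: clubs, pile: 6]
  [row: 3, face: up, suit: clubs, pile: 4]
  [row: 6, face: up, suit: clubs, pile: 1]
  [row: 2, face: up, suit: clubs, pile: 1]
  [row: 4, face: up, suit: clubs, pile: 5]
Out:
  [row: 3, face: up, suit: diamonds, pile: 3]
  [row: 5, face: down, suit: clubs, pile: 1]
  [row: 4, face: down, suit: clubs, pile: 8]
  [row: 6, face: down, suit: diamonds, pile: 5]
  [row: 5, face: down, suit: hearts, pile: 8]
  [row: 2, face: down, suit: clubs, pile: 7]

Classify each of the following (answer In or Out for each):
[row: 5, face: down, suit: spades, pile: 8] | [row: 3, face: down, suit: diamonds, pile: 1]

Out, Out

A rule that fits every label: face is up AND suit is clubs — true of each 'In' example, false of each 'Out' one.
[row: 5, face: down, suit: spades, pile: 8] → face is down, suit is spades → Out.
[row: 3, face: down, suit: diamonds, pile: 1] → face is down, suit is diamonds → Out.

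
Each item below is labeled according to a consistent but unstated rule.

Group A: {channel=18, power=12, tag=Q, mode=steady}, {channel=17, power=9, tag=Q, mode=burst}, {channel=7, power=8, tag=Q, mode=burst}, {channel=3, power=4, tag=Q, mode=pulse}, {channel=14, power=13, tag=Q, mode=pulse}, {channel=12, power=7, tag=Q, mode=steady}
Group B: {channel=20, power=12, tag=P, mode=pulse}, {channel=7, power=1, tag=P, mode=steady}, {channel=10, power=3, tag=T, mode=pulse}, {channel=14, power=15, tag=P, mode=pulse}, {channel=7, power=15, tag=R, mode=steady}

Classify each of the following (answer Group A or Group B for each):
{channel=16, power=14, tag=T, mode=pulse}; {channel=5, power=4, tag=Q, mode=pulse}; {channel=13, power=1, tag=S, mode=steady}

Group B, Group A, Group B

A rule that fits every label: tag is Q — true of each 'Group A' example, false of each 'Group B' one.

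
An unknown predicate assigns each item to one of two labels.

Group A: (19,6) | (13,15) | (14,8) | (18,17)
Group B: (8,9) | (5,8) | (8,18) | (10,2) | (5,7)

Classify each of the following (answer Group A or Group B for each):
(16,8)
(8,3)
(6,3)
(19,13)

Group A, Group B, Group B, Group A

The pattern is that an item is 'Group A' exactly when: first ≥ 13.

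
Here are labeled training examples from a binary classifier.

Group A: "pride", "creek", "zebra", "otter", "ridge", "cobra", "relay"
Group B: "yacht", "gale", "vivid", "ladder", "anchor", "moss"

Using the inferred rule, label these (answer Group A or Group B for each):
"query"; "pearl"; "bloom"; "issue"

Group A, Group A, Group B, Group B

Rule: odd length AND contains 'r'. This holds for each 'Group A' example and fails for each 'Group B' one.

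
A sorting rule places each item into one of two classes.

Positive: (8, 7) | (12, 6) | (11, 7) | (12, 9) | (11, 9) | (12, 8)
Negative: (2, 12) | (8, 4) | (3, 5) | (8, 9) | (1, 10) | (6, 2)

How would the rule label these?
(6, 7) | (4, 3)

One predicate separates the groups cleanly: first > second AND sum ≥ 14.
(6, 7) — 6 < 7, 6+7 = 13, hence Negative.
(4, 3) — 4 > 3, 4+3 = 7, hence Negative.

Negative, Negative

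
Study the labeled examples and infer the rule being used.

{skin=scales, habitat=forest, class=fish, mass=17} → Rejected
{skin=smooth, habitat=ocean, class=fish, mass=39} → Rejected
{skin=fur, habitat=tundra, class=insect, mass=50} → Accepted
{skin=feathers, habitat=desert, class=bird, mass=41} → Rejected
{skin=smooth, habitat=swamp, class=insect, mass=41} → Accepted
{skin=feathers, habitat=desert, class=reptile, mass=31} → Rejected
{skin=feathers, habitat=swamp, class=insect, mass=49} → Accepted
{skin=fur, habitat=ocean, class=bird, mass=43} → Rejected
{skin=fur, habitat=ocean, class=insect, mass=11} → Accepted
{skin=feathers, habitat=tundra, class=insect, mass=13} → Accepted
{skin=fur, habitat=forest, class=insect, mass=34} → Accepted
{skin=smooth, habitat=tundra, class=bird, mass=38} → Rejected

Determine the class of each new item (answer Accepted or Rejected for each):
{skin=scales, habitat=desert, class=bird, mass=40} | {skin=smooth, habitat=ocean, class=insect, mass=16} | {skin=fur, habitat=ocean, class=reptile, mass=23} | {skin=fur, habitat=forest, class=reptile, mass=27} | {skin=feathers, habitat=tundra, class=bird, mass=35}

One predicate separates the groups cleanly: class is insect.
{skin=scales, habitat=desert, class=bird, mass=40}: Rejected (class is bird).
{skin=smooth, habitat=ocean, class=insect, mass=16}: Accepted (class is insect).
{skin=fur, habitat=ocean, class=reptile, mass=23}: Rejected (class is reptile).
{skin=fur, habitat=forest, class=reptile, mass=27}: Rejected (class is reptile).
{skin=feathers, habitat=tundra, class=bird, mass=35}: Rejected (class is bird).

Rejected, Accepted, Rejected, Rejected, Rejected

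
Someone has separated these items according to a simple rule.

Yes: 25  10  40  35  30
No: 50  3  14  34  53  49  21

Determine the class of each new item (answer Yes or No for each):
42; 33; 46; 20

No, No, No, Yes

The rule appears to be: multiple of 5 AND at most 40.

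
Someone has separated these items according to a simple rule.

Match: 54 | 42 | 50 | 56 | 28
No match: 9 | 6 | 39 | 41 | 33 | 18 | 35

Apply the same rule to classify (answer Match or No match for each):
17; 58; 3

Rule: even AND at least 28. This holds for each 'Match' example and fails for each 'No match' one.
17 → 17 is odd, 17 < 28 → No match.
58 → 58 is even, 58 ≥ 28 → Match.
3 → 3 is odd, 3 < 28 → No match.

No match, Match, No match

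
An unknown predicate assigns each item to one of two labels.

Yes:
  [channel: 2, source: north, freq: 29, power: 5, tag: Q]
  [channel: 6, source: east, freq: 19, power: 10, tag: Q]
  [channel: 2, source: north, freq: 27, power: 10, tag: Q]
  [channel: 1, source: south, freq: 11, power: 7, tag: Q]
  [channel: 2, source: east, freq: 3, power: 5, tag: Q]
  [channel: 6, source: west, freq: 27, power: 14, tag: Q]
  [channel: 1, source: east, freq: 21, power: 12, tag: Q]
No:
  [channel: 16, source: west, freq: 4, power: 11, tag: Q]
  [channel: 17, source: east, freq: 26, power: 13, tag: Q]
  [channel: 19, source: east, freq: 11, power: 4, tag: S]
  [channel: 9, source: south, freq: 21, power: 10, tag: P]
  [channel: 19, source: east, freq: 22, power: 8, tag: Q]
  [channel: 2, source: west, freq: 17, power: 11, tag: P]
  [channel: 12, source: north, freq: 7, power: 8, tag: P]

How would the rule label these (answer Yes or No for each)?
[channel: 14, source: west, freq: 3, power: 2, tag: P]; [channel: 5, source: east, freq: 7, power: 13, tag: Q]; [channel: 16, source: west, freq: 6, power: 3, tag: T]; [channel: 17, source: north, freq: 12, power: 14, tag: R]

Rule: tag is Q AND channel ≤ 6. This holds for each 'Yes' example and fails for each 'No' one.
[channel: 14, source: west, freq: 3, power: 2, tag: P] — tag is P, channel = 14, hence No.
[channel: 5, source: east, freq: 7, power: 13, tag: Q] — tag is Q, channel = 5, hence Yes.
[channel: 16, source: west, freq: 6, power: 3, tag: T] — tag is T, channel = 16, hence No.
[channel: 17, source: north, freq: 12, power: 14, tag: R] — tag is R, channel = 17, hence No.

No, Yes, No, No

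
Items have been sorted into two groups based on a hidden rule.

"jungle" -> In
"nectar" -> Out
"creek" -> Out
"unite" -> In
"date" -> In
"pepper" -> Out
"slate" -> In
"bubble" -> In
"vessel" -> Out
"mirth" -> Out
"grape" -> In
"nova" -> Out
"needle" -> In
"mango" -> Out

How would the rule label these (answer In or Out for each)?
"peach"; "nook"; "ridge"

The distinguishing property — ends with 'e' — holds for all the 'In' cases and none of the 'Out' cases.
"peach": Out (ends with 'h'). "nook": Out (ends with 'k'). "ridge": In (ends with 'e').

Out, Out, In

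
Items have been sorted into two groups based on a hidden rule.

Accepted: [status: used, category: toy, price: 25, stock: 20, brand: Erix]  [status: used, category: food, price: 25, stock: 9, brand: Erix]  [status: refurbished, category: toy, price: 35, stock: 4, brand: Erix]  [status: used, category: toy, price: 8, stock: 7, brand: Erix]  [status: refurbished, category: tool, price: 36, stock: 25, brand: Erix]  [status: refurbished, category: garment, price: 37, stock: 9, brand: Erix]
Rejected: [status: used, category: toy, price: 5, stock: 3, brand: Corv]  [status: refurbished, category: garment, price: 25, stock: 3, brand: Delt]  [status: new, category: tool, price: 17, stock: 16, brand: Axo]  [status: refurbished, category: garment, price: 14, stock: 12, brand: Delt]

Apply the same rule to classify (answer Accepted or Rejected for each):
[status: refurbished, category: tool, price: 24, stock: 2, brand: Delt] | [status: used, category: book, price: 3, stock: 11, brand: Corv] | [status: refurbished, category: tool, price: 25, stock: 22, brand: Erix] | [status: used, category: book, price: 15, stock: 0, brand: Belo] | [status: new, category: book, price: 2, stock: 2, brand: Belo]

All 'Accepted' examples share one property — brand is Erix — and every 'Rejected' example lacks it.
[status: refurbished, category: tool, price: 24, stock: 2, brand: Delt] — brand is Delt, hence Rejected. [status: used, category: book, price: 3, stock: 11, brand: Corv] — brand is Corv, hence Rejected. [status: refurbished, category: tool, price: 25, stock: 22, brand: Erix] — brand is Erix, hence Accepted. [status: used, category: book, price: 15, stock: 0, brand: Belo] — brand is Belo, hence Rejected. [status: new, category: book, price: 2, stock: 2, brand: Belo] — brand is Belo, hence Rejected.

Rejected, Rejected, Accepted, Rejected, Rejected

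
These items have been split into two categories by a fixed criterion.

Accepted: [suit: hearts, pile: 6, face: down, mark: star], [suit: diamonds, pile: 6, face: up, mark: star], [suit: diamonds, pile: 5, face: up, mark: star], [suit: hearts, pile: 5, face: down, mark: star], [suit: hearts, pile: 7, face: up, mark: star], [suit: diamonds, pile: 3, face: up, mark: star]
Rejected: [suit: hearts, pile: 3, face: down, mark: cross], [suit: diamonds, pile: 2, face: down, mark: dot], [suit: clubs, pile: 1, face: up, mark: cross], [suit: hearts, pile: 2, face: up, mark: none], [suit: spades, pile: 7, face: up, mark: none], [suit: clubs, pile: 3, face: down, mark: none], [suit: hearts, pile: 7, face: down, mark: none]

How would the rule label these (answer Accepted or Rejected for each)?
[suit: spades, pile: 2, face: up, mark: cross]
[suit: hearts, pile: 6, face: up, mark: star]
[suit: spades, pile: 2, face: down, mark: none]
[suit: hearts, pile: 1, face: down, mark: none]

Rejected, Accepted, Rejected, Rejected

'Accepted' ⟺ mark is star.
[suit: spades, pile: 2, face: up, mark: cross] → mark is cross → Rejected. [suit: hearts, pile: 6, face: up, mark: star] → mark is star → Accepted. [suit: spades, pile: 2, face: down, mark: none] → mark is none → Rejected. [suit: hearts, pile: 1, face: down, mark: none] → mark is none → Rejected.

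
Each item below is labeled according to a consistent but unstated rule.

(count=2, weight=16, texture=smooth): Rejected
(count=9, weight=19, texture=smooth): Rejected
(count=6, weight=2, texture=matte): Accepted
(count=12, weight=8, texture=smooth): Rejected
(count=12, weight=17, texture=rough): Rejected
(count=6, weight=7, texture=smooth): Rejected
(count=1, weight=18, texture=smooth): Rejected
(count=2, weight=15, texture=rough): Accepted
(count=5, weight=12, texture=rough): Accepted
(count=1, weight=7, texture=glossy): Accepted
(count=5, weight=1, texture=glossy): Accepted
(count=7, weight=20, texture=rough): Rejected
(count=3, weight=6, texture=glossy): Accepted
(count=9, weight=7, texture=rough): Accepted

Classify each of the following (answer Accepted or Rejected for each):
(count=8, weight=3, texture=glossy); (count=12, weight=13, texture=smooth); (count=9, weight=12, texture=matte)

Accepted, Rejected, Accepted

The classifier is using: texture is not smooth AND weight ≤ 15.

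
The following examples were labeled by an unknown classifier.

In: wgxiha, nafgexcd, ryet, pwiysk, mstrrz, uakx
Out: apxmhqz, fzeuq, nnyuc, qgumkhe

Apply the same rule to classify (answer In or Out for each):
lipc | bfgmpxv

In, Out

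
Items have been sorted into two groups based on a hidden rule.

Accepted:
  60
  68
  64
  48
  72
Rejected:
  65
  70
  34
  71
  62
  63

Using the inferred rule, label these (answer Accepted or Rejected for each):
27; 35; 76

Rejected, Rejected, Accepted

Every 'Accepted' example satisfies: multiple of 4. None of the 'Rejected' examples do.
Rejected: 27, since 27 = 4·6 + 3.
Rejected: 35, since 35 = 4·8 + 3.
Accepted: 76, since 76 = 4·19.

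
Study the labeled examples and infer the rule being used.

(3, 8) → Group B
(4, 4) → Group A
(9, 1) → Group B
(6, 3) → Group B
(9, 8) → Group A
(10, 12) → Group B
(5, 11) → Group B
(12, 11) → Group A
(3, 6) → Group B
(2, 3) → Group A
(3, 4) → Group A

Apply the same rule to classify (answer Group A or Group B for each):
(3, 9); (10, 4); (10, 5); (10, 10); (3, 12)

Group B, Group B, Group B, Group A, Group B

One predicate separates the groups cleanly: |first − second| ≤ 1.
(3, 9): Group B (|3−9| = 6). (10, 4): Group B (|10−4| = 6). (10, 5): Group B (|10−5| = 5). (10, 10): Group A (|10−10| = 0). (3, 12): Group B (|3−12| = 9).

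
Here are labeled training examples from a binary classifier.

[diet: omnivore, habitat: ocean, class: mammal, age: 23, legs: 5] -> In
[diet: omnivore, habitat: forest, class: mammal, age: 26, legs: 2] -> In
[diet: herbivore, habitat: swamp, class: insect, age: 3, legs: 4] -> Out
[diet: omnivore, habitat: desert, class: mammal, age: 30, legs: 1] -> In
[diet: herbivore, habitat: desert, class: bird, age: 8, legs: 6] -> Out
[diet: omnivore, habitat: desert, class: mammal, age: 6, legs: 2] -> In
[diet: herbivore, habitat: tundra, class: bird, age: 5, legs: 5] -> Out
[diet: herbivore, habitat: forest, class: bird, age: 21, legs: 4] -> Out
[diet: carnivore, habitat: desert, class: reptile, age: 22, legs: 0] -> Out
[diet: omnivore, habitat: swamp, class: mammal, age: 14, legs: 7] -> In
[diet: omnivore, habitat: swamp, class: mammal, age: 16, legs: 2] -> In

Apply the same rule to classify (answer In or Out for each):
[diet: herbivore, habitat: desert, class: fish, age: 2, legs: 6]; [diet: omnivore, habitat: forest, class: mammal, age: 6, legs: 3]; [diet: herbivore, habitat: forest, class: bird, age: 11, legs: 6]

Out, In, Out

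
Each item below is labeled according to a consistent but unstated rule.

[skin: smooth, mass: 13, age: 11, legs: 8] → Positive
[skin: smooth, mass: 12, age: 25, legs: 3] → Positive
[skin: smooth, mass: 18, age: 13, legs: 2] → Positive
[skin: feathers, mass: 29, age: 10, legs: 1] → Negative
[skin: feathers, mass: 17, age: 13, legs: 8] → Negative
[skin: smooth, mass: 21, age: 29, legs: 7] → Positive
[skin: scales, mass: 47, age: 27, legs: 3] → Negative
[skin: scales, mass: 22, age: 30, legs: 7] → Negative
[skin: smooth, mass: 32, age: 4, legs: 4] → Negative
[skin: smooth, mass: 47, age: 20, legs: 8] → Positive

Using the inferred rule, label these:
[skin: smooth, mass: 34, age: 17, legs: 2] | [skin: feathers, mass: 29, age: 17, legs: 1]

Positive, Negative

Every 'Positive' example satisfies: skin is smooth AND age ≥ 10. None of the 'Negative' examples do.
[skin: smooth, mass: 34, age: 17, legs: 2]: Positive (skin is smooth, age = 17).
[skin: feathers, mass: 29, age: 17, legs: 1]: Negative (skin is feathers, age = 17).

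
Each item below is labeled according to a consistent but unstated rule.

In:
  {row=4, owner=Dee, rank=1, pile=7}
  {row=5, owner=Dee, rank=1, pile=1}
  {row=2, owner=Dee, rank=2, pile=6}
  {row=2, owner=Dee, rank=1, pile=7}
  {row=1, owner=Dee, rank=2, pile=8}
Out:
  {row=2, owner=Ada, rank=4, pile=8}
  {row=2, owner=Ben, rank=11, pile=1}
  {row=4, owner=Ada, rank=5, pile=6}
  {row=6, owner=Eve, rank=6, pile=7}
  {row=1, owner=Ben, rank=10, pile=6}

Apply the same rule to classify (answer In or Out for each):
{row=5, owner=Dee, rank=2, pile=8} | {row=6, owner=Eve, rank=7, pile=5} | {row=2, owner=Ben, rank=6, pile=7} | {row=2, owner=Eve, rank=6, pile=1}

The common property of the 'In' items is: owner is Dee. No 'Out' item has it.
{row=5, owner=Dee, rank=2, pile=8} → owner is Dee → In.
{row=6, owner=Eve, rank=7, pile=5} → owner is Eve → Out.
{row=2, owner=Ben, rank=6, pile=7} → owner is Ben → Out.
{row=2, owner=Eve, rank=6, pile=1} → owner is Eve → Out.

In, Out, Out, Out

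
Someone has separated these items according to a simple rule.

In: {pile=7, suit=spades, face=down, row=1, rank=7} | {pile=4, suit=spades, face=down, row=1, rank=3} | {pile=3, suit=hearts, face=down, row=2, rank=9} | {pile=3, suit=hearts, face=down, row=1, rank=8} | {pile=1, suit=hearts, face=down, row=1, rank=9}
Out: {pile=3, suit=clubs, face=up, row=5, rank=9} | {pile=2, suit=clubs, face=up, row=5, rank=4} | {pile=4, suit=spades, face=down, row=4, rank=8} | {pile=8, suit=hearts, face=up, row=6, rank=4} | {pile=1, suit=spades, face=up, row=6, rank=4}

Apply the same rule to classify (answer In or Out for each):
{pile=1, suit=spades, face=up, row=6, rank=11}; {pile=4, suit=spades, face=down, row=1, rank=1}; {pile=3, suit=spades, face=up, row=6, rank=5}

One predicate separates the groups cleanly: row ≤ 2.

Out, In, Out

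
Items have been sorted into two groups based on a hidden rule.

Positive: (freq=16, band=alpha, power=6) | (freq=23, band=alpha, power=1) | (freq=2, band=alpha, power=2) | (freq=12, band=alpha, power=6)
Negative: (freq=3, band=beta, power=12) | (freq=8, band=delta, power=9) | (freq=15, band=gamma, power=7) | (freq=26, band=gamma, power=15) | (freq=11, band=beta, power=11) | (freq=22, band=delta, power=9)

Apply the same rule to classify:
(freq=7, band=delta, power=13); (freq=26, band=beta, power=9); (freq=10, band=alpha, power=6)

The common property of the 'Positive' items is: band is alpha. No 'Negative' item has it.

Negative, Negative, Positive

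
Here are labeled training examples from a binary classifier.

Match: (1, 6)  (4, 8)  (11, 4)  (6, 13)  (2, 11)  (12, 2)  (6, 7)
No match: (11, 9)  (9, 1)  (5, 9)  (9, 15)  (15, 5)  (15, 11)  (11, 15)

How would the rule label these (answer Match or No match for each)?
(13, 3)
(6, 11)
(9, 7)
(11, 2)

No match, Match, No match, Match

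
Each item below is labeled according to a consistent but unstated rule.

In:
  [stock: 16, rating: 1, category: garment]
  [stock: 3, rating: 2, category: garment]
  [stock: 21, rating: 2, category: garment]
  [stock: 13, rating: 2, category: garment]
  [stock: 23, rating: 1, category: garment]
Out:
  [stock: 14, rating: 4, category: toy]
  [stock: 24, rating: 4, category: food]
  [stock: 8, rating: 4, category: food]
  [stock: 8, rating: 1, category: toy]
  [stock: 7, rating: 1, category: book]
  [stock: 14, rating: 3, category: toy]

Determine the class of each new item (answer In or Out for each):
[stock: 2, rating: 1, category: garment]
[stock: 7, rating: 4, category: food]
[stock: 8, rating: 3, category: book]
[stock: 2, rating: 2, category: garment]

The rule appears to be: category is garment.

In, Out, Out, In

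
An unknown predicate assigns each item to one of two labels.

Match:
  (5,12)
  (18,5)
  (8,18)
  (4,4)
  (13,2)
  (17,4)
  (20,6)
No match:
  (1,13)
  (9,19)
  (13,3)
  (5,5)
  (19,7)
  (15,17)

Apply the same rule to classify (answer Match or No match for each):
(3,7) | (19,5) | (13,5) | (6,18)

No match, No match, No match, Match

The simplest hypothesis consistent with all the labels is: product is even.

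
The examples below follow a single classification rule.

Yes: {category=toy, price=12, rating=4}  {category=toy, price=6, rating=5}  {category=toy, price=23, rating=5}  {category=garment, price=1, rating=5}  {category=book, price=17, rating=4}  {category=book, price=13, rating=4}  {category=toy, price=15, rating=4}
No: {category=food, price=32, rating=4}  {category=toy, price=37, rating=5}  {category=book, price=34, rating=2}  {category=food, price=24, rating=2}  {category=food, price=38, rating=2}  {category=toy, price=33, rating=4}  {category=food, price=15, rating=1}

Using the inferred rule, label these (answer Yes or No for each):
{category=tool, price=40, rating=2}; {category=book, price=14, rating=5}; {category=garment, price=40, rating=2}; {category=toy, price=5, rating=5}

All 'Yes' examples share one property — price ≤ 23 AND rating ≥ 2 — and every 'No' example lacks it.
{category=tool, price=40, rating=2}: No (price = 40, rating = 2). {category=book, price=14, rating=5}: Yes (price = 14, rating = 5). {category=garment, price=40, rating=2}: No (price = 40, rating = 2). {category=toy, price=5, rating=5}: Yes (price = 5, rating = 5).

No, Yes, No, Yes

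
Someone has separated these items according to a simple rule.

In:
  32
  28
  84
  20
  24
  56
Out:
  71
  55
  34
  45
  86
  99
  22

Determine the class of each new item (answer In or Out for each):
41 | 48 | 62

Rule: multiple of 4. This holds for each 'In' example and fails for each 'Out' one.
41: 41 = 4·10 + 1 — does not satisfy this, so Out.
48: 48 = 4·12 — has this property, so In.
62: 62 = 4·15 + 2 — does not satisfy this, so Out.

Out, In, Out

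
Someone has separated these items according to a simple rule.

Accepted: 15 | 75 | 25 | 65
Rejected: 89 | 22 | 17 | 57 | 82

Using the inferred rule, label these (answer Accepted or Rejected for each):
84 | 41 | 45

The classifier is using: multiple of 5.
84 → 84 = 5·16 + 4 → Rejected.
41 → 41 = 5·8 + 1 → Rejected.
45 → 45 = 5·9 → Accepted.

Rejected, Rejected, Accepted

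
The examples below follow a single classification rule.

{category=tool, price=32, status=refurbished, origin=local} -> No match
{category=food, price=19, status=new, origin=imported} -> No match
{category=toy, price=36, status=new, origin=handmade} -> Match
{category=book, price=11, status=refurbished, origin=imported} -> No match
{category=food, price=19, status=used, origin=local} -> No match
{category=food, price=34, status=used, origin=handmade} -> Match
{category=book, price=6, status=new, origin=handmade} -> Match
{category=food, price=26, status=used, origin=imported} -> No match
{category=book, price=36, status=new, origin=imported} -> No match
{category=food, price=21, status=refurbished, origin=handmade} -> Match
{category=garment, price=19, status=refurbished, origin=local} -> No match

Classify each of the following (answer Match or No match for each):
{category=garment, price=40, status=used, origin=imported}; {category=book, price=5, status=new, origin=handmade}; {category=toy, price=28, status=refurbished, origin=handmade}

The rule appears to be: origin is handmade.
{category=garment, price=40, status=used, origin=imported}: No match (origin is imported). {category=book, price=5, status=new, origin=handmade}: Match (origin is handmade). {category=toy, price=28, status=refurbished, origin=handmade}: Match (origin is handmade).

No match, Match, Match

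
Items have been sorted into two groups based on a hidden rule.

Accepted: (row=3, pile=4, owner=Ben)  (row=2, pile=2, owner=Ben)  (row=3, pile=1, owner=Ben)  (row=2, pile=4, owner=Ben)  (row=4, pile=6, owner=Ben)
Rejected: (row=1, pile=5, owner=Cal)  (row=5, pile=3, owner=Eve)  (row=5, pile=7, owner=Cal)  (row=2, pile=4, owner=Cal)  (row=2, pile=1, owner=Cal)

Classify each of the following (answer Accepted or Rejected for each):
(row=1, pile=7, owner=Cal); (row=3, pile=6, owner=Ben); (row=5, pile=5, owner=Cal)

The pattern is that an item is 'Accepted' exactly when: owner is Ben.
(row=1, pile=7, owner=Cal) → owner is Cal → Rejected. (row=3, pile=6, owner=Ben) → owner is Ben → Accepted. (row=5, pile=5, owner=Cal) → owner is Cal → Rejected.

Rejected, Accepted, Rejected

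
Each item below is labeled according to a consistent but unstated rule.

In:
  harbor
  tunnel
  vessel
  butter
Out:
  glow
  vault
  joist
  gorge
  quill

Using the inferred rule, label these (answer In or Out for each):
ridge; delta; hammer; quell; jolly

Rule: length 6. This holds for each 'In' example and fails for each 'Out' one.
ridge: Out (length 5).
delta: Out (length 5).
hammer: In (length 6).
quell: Out (length 5).
jolly: Out (length 5).

Out, Out, In, Out, Out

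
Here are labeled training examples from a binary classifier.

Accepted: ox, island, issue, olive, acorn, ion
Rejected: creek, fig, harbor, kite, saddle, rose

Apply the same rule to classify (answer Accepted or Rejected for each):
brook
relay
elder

Checking candidate rules against both groups, what survives is: starts with a vowel.
brook: starts with 'b' — doesn't qualify, so Rejected.
relay: starts with 'r' — doesn't qualify, so Rejected.
elder: starts with 'e' — meets the rule, so Accepted.

Rejected, Rejected, Accepted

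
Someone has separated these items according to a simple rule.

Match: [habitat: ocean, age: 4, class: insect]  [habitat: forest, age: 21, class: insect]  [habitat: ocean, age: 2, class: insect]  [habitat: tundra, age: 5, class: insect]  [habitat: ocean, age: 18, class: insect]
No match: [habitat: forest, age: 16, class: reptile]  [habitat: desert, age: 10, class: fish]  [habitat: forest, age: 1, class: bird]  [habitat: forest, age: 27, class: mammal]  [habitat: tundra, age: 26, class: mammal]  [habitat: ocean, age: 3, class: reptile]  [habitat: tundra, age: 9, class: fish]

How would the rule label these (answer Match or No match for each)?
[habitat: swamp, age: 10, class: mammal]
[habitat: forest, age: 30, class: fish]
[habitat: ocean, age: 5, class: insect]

Rule: class is insect. This holds for each 'Match' example and fails for each 'No match' one.
[habitat: swamp, age: 10, class: mammal]: class is mammal, fails the rule → No match.
[habitat: forest, age: 30, class: fish]: class is fish, fails the rule → No match.
[habitat: ocean, age: 5, class: insect]: class is insect, has this property → Match.

No match, No match, Match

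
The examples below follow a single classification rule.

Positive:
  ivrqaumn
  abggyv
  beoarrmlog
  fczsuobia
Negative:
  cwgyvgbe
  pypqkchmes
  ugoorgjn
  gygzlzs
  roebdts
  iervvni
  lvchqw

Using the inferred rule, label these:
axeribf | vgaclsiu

The distinguishing property — contains 'a' — holds for all the 'Positive' cases and none of the 'Negative' cases.
axeribf: has 'a' — passes, so Positive. vgaclsiu: has 'a' — passes, so Positive.

Positive, Positive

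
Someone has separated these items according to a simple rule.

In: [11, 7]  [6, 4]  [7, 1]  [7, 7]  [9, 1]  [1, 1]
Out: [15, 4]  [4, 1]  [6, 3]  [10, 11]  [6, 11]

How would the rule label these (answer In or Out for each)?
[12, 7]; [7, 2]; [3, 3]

Out, Out, In

The classifier is using: sum is even.
Out: [12, 7], since 12+7 = 19. Out: [7, 2], since 7+2 = 9. In: [3, 3], since 3+3 = 6.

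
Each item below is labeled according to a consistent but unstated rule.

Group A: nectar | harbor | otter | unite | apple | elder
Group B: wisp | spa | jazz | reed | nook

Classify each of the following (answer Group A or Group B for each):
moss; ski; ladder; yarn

Group B, Group B, Group A, Group B

The rule appears to be: length ≥ 5.
Group B: moss, since length 4.
Group B: ski, since length 3.
Group A: ladder, since length 6.
Group B: yarn, since length 4.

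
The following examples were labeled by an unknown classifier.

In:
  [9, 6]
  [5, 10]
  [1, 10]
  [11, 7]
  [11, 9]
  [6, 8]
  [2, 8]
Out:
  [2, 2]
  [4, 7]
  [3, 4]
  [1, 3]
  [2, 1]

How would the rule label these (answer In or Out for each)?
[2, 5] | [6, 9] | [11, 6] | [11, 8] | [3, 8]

A rule that fits every label: max ≥ 8 — true of each 'In' example, false of each 'Out' one.

Out, In, In, In, In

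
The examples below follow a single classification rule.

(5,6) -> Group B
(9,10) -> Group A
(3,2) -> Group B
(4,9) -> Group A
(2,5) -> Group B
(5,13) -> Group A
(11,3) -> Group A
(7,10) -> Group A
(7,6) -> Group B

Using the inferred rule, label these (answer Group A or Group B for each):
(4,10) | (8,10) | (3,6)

The common property of the 'Group A' items is: max ≥ 9. No 'Group B' item has it.

Group A, Group A, Group B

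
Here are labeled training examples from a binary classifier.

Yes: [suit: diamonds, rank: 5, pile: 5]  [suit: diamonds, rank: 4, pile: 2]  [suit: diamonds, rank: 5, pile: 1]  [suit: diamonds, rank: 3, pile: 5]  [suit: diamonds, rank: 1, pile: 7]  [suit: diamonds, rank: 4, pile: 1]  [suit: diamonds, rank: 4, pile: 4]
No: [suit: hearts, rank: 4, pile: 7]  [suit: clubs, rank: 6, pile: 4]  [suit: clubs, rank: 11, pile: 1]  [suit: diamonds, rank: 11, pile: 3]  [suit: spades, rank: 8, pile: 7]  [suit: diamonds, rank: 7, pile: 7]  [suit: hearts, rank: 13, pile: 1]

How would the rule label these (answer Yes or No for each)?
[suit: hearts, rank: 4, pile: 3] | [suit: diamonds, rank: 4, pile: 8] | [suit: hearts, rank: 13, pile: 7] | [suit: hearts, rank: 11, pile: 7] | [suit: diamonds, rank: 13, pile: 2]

No, Yes, No, No, No

A rule that fits every label: suit is diamonds AND rank ≤ 5 — true of each 'Yes' example, false of each 'No' one.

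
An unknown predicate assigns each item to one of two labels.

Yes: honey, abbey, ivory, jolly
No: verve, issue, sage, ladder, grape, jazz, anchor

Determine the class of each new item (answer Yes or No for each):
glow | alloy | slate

A rule that fits every label: contains 'y' — true of each 'Yes' example, false of each 'No' one.
glow: no 'y' — doesn't qualify, so No.
alloy: has 'y' — has this property, so Yes.
slate: no 'y' — doesn't qualify, so No.

No, Yes, No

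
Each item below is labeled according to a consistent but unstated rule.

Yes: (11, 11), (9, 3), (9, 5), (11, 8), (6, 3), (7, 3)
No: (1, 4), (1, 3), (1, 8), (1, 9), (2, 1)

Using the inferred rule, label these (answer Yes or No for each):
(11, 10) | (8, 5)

One predicate separates the groups cleanly: first ≥ 3.

Yes, Yes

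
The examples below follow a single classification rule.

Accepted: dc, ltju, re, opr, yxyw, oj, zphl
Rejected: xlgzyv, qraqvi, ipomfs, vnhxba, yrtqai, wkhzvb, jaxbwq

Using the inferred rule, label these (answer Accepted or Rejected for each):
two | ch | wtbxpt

Accepted, Accepted, Rejected

Every 'Accepted' example satisfies: length ≤ 4. None of the 'Rejected' examples do.
two — length 3, hence Accepted.
ch — length 2, hence Accepted.
wtbxpt — length 6, hence Rejected.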